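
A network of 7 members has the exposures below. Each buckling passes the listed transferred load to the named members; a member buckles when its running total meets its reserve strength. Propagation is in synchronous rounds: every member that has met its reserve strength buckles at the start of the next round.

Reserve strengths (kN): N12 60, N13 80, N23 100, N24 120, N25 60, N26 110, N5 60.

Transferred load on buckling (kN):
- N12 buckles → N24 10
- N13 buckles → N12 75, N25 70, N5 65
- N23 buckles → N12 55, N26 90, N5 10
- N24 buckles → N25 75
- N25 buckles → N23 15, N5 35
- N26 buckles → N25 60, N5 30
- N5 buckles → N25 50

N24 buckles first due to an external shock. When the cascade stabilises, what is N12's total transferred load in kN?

Round 1 — N24 buckles (initial).
  N25: +75 → 75 ≥ 60
Round 2 — N25 buckles.
  N23: +15 → 15 < 100
  N5: +35 → 35 < 60
No further bucklings.

0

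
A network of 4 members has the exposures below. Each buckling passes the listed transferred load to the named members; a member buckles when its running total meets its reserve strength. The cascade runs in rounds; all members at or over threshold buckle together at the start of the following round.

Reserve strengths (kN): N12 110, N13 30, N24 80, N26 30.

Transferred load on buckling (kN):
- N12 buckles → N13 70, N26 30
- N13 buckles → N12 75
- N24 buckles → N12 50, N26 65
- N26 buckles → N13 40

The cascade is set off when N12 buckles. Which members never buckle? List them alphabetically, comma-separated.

Round 1 — N12 buckles (initial).
  N13: +70 → 70 ≥ 30
  N26: +30 → 30 ≥ 30
Round 2 — N13, N26 buckle.
No further bucklings.

N24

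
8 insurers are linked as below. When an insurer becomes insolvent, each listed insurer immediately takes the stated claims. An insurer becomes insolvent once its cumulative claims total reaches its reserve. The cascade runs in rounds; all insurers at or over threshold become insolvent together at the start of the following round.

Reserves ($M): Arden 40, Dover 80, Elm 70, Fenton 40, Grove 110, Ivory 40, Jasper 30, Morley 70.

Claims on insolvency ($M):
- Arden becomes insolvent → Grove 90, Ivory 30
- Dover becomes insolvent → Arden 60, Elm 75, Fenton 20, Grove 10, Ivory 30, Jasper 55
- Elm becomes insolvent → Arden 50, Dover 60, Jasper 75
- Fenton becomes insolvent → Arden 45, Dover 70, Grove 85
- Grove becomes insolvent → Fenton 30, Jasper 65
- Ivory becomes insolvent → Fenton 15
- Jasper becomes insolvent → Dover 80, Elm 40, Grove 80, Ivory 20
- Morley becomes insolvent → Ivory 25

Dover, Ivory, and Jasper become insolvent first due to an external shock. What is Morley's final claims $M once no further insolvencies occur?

0

Round 1 — Dover, Ivory, Jasper become insolvent (initial).
  Arden: +60 → 60 ≥ 40
  Elm: +75+40 → 115 ≥ 70
  Fenton: +20+15 → 35 < 40
  Grove: +10+80 → 90 < 110
Round 2 — Arden, Elm become insolvent.
  Grove: +90 → 180 ≥ 110
Round 3 — Grove becomes insolvent.
  Fenton: +30 → 65 ≥ 40
Round 4 — Fenton becomes insolvent.
No further insolvencies.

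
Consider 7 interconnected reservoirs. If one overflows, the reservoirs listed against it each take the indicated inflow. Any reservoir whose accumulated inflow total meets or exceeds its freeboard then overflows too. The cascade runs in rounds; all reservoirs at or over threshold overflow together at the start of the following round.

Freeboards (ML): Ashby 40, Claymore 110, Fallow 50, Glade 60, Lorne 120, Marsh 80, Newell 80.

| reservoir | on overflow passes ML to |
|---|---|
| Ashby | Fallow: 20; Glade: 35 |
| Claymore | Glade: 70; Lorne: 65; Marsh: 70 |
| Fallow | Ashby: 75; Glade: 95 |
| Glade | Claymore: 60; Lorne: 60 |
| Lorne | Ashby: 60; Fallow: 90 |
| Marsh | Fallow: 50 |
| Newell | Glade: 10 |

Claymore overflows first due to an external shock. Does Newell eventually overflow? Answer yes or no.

no

Round 1 — Claymore overflows (initial).
  Glade: +70 → 70 ≥ 60
  Lorne: +65 → 65 < 120
  Marsh: +70 → 70 < 80
Round 2 — Glade overflows.
  Lorne: +60 → 125 ≥ 120
Round 3 — Lorne overflows.
  Ashby: +60 → 60 ≥ 40
  Fallow: +90 → 90 ≥ 50
Round 4 — Ashby, Fallow overflow.
No further overflows.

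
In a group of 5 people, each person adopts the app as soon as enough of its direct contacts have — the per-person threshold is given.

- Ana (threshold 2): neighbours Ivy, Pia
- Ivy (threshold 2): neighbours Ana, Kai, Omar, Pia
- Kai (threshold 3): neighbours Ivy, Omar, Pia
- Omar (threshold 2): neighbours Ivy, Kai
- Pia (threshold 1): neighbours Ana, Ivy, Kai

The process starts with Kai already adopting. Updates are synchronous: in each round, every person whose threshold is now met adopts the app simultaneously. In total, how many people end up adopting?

Round 1 — Kai adopts the app (initial).
Round 2 — checking thresholds:
  Ivy: 1 of 4 neighbours < 2, not yet.
  Omar: 1 of 2 neighbours < 2, not yet.
  Pia: 1 of 3 neighbours ≥ 1, adopts the app.
Round 3 — checking thresholds:
  Ana: 1 of 2 neighbours < 2, not yet.
  Ivy: 2 of 4 neighbours ≥ 2, adopts the app.
  Omar: 1 of 2 neighbours < 2, not yet.
Round 4 — checking thresholds:
  Ana: 2 of 2 neighbours ≥ 2, adopts the app.
  Omar: 2 of 2 neighbours ≥ 2, adopts the app.
Round 5 — no new adoptions; cascade stops.

5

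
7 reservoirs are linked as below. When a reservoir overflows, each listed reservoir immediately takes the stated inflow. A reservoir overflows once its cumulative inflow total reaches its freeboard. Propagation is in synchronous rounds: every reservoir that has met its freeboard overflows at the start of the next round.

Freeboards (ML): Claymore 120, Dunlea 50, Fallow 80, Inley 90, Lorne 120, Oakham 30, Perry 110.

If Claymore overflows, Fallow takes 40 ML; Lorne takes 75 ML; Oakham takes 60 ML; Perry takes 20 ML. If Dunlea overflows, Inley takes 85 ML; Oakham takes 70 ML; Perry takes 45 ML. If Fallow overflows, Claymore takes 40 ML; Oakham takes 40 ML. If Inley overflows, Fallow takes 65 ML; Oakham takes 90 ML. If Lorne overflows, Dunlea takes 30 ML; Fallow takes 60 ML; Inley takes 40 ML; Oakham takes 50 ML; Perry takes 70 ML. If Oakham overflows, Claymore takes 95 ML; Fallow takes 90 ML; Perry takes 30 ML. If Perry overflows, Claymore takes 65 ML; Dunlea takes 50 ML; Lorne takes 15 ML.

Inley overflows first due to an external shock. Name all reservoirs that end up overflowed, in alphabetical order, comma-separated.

Claymore, Fallow, Inley, Oakham

Round 1 — Inley overflows (initial).
  Fallow: +65 → 65 < 80
  Oakham: +90 → 90 ≥ 30
Round 2 — Oakham overflows.
  Claymore: +95 → 95 < 120
  Fallow: +90 → 155 ≥ 80
  Perry: +30 → 30 < 110
Round 3 — Fallow overflows.
  Claymore: +40 → 135 ≥ 120
Round 4 — Claymore overflows.
  Lorne: +75 → 75 < 120
  Perry: +20 → 50 < 110
No further overflows.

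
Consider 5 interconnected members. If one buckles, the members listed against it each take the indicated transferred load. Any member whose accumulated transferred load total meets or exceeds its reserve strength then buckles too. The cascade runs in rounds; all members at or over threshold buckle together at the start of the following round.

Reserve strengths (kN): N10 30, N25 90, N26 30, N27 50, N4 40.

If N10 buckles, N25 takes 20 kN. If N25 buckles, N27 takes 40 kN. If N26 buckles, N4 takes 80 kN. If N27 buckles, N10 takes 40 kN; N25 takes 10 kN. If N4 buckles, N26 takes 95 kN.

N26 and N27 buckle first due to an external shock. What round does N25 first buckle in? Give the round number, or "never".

Round 1 — N26, N27 buckle (initial).
  N10: +40 → 40 ≥ 30
  N25: +10 → 10 < 90
  N4: +80 → 80 ≥ 40
Round 2 — N10, N4 buckle.
  N25: +20 → 30 < 90
No further bucklings.

never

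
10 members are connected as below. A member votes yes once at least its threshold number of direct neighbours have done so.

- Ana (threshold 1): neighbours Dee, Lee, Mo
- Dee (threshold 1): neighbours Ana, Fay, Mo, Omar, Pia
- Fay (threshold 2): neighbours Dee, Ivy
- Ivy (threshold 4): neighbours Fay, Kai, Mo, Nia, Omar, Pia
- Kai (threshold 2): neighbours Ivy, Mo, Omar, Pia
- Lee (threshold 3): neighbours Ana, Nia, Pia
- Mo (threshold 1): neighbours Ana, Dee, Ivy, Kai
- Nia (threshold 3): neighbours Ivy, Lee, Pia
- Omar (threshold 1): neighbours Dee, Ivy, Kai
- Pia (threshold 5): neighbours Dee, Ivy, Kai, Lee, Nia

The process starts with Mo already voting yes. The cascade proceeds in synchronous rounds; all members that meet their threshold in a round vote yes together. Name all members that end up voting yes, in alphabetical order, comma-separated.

Round 1 — Mo votes yes (initial).
Round 2 — checking thresholds:
  Ana: 1 of 3 neighbours ≥ 1, votes yes.
  Dee: 1 of 5 neighbours ≥ 1, votes yes.
  Ivy: 1 of 6 neighbours < 4, not yet.
  Kai: 1 of 4 neighbours < 2, not yet.
Round 3 — checking thresholds:
  Fay: 1 of 2 neighbours < 2, not yet.
  Ivy: 1 of 6 neighbours < 4, not yet.
  Kai: 1 of 4 neighbours < 2, not yet.
  Lee: 1 of 3 neighbours < 3, not yet.
  Omar: 1 of 3 neighbours ≥ 1, votes yes.
  Pia: 1 of 5 neighbours < 5, not yet.
Round 4 — checking thresholds:
  Fay: 1 of 2 neighbours < 2, not yet.
  Ivy: 2 of 6 neighbours < 4, not yet.
  Kai: 2 of 4 neighbours ≥ 2, votes yes.
  Lee: 1 of 3 neighbours < 3, not yet.
  Pia: 1 of 5 neighbours < 5, not yet.
Round 5 — no new yes votes; cascade stops.

Ana, Dee, Kai, Mo, Omar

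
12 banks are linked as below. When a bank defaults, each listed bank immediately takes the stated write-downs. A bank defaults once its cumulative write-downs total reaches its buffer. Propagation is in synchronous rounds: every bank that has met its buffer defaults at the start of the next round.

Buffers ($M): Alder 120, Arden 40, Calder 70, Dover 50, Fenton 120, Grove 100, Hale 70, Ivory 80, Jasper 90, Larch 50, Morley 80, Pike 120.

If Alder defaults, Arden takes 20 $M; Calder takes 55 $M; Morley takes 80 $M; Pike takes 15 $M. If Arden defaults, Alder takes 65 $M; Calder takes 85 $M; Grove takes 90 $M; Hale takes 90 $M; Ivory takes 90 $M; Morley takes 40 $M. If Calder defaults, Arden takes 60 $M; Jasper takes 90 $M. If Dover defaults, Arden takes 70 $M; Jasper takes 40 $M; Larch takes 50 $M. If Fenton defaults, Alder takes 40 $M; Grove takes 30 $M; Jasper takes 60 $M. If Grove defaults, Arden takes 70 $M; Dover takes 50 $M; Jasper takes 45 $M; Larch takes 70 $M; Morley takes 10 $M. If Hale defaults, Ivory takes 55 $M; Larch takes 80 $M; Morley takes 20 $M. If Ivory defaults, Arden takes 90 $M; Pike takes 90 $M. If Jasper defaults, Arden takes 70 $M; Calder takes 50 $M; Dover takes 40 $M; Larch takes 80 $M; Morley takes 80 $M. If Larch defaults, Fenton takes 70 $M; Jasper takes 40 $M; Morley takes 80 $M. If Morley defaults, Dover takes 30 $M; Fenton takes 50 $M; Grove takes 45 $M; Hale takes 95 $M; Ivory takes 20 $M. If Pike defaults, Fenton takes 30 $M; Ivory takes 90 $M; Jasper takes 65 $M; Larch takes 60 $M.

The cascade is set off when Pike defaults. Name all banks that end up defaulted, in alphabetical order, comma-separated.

Round 1 — Pike defaults (initial).
  Fenton: +30 → 30 < 120
  Ivory: +90 → 90 ≥ 80
  Jasper: +65 → 65 < 90
  Larch: +60 → 60 ≥ 50
Round 2 — Ivory, Larch default.
  Arden: +90 → 90 ≥ 40
  Fenton: +70 → 100 < 120
  Jasper: +40 → 105 ≥ 90
  Morley: +80 → 80 ≥ 80
Round 3 — Arden, Jasper, Morley default.
  Alder: +65 → 65 < 120
  Calder: +85+50 → 135 ≥ 70
  Dover: +40+30 → 70 ≥ 50
  Fenton: +50 → 150 ≥ 120
  Grove: +90+45 → 135 ≥ 100
  Hale: +90+95 → 185 ≥ 70
Round 4 — Calder, Dover, Fenton, Grove, Hale default.
  Alder: +40 → 105 < 120
No further defaults.

Arden, Calder, Dover, Fenton, Grove, Hale, Ivory, Jasper, Larch, Morley, Pike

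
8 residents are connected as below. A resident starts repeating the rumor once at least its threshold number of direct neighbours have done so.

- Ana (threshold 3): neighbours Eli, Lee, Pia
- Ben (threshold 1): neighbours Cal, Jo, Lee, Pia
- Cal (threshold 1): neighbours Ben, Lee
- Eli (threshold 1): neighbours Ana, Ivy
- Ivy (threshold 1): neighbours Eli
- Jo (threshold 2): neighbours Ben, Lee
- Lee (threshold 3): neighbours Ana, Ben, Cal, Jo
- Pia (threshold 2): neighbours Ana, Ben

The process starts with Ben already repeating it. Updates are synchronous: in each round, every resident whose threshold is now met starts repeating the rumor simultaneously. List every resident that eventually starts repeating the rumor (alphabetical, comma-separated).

Ben, Cal

Round 1 — Ben starts repeating the rumor (initial).
Round 2 — checking thresholds:
  Cal: 1 of 2 neighbours ≥ 1, starts repeating the rumor.
  Jo: 1 of 2 neighbours < 2, not yet.
  Lee: 1 of 4 neighbours < 3, not yet.
  Pia: 1 of 2 neighbours < 2, not yet.
Round 3 — no new spreads; cascade stops.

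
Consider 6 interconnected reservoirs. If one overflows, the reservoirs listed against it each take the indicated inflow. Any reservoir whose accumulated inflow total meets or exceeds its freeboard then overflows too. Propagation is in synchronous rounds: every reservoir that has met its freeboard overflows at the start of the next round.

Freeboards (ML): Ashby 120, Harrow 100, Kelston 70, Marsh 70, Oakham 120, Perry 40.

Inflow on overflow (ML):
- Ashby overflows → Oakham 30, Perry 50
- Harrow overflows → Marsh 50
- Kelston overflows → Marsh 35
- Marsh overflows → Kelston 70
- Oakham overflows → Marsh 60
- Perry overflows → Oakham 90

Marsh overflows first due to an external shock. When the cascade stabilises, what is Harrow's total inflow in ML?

Round 1 — Marsh overflows (initial).
  Kelston: +70 → 70 ≥ 70
Round 2 — Kelston overflows.
No further overflows.

0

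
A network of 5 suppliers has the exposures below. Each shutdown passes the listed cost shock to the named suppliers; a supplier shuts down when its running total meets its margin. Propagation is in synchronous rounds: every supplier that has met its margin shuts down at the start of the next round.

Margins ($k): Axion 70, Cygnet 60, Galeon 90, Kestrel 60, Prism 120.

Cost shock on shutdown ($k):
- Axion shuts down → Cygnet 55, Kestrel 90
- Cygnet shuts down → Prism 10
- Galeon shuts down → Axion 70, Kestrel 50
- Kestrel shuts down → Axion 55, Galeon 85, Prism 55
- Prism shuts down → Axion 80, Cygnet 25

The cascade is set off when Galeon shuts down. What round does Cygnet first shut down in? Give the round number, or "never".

Round 1 — Galeon shuts down (initial).
  Axion: +70 → 70 ≥ 70
  Kestrel: +50 → 50 < 60
Round 2 — Axion shuts down.
  Cygnet: +55 → 55 < 60
  Kestrel: +90 → 140 ≥ 60
Round 3 — Kestrel shuts down.
  Prism: +55 → 55 < 120
No further shutdowns.

never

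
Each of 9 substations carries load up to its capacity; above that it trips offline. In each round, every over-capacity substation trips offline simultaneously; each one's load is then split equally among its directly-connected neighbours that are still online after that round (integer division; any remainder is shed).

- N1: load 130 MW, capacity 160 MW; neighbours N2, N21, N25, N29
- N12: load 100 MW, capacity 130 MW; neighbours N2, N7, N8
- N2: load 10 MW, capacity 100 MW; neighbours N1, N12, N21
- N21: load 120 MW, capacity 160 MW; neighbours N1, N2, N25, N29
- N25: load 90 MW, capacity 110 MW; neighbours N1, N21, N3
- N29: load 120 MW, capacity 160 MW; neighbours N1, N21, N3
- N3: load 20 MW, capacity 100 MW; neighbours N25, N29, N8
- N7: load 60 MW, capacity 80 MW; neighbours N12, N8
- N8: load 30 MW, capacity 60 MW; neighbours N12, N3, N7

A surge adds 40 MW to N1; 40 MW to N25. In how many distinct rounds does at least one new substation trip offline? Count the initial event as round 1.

Round 1 — N1 at 170 > 160; N25 at 130 > 110. N1, N25 trip offline.
  N1 sheds 170 MW to N2, N21, N29: 56 each (2 lost).
    N2: 10+56 = 66 ≤ 100
    N21: 120+56 = 176 > 160
    N29: 120+56 = 176 > 160
  N25 sheds 130 MW to N21, N3: 65 each.
    N21: 176+65 = 241 > 160
    N3: 20+65 = 85 ≤ 100
Round 2 — N21, N29 trip offline.
  N21 sheds 241 MW to N2: 241 each.
    N2: 66+241 = 307 > 100
  N29 sheds 176 MW to N3: 176 each.
    N3: 85+176 = 261 > 100
Round 3 — N2, N3 trip offline.
  N2 sheds 307 MW to N12: 307 each.
    N12: 100+307 = 407 > 130
  N3 sheds 261 MW to N8: 261 each.
    N8: 30+261 = 291 > 60
Round 4 — N12, N8 trip offline.
  N12 sheds 407 MW to N7: 407 each.
    N7: 60+407 = 467 > 80
  N8 sheds 291 MW to N7: 291 each.
    N7: 467+291 = 758 > 80
Round 5 — N7 trips offline.
  N7 sheds 758 MW: no online neighbours, lost.
No further trips.

5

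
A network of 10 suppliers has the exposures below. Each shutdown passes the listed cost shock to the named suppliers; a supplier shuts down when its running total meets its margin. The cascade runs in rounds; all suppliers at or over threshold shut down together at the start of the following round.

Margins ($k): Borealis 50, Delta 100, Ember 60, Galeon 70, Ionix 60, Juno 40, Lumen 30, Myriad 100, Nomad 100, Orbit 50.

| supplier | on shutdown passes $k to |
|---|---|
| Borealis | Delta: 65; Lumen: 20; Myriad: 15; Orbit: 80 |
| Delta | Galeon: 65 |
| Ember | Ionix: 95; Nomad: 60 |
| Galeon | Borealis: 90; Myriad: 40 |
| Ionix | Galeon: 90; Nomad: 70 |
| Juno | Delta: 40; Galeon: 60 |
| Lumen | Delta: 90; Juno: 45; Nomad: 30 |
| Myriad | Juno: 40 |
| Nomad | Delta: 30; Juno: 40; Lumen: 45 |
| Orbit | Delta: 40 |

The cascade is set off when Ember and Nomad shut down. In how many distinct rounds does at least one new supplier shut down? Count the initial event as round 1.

5

Round 1 — Ember, Nomad shut down (initial).
  Delta: +30 → 30 < 100
  Ionix: +95 → 95 ≥ 60
  Juno: +40 → 40 ≥ 40
  Lumen: +45 → 45 ≥ 30
Round 2 — Ionix, Juno, Lumen shut down.
  Delta: +40+90 → 160 ≥ 100
  Galeon: +90+60 → 150 ≥ 70
Round 3 — Delta, Galeon shut down.
  Borealis: +90 → 90 ≥ 50
  Myriad: +40 → 40 < 100
Round 4 — Borealis shuts down.
  Myriad: +15 → 55 < 100
  Orbit: +80 → 80 ≥ 50
Round 5 — Orbit shuts down.
No further shutdowns.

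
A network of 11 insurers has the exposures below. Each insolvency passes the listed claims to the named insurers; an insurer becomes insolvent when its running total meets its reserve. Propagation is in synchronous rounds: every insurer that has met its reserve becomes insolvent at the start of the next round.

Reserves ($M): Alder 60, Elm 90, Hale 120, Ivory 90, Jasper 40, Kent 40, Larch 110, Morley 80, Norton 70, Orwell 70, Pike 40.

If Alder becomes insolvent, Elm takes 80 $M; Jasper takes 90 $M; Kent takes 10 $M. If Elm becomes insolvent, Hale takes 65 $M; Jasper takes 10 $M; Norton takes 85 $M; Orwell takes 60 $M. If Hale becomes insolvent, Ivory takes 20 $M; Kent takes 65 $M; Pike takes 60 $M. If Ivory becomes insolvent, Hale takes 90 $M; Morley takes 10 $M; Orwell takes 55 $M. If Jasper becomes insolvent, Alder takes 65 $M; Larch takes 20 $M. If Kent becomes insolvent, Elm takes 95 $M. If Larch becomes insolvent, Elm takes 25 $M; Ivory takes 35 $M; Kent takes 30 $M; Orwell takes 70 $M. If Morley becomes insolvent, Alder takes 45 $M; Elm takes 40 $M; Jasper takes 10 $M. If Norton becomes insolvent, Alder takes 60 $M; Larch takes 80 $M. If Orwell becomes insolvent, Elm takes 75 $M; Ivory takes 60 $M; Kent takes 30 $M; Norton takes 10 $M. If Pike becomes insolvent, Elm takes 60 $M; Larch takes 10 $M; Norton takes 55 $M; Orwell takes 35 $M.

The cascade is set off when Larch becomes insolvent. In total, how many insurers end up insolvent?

10

Round 1 — Larch becomes insolvent (initial).
  Elm: +25 → 25 < 90
  Ivory: +35 → 35 < 90
  Kent: +30 → 30 < 40
  Orwell: +70 → 70 ≥ 70
Round 2 — Orwell becomes insolvent.
  Elm: +75 → 100 ≥ 90
  Ivory: +60 → 95 ≥ 90
  Kent: +30 → 60 ≥ 40
  Norton: +10 → 10 < 70
Round 3 — Elm, Ivory, Kent become insolvent.
  Hale: +65+90 → 155 ≥ 120
  Jasper: +10 → 10 < 40
  Morley: +10 → 10 < 80
  Norton: +85 → 95 ≥ 70
Round 4 — Hale, Norton become insolvent.
  Alder: +60 → 60 ≥ 60
  Pike: +60 → 60 ≥ 40
Round 5 — Alder, Pike become insolvent.
  Jasper: +90 → 100 ≥ 40
Round 6 — Jasper becomes insolvent.
No further insolvencies.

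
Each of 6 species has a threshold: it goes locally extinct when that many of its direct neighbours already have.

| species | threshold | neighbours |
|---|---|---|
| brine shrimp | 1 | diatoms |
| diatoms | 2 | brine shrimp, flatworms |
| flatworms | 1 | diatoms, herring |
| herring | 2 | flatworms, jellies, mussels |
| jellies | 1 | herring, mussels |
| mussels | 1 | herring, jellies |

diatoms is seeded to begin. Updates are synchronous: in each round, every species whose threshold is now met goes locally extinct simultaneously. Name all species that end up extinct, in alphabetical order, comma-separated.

brine shrimp, diatoms, flatworms

Round 1 — diatoms goes locally extinct (initial).
Round 2 — checking thresholds:
  brine shrimp: 1 of 1 neighbours ≥ 1, goes locally extinct.
  flatworms: 1 of 2 neighbours ≥ 1, goes locally extinct.
Round 3 — no new extinctions; cascade stops.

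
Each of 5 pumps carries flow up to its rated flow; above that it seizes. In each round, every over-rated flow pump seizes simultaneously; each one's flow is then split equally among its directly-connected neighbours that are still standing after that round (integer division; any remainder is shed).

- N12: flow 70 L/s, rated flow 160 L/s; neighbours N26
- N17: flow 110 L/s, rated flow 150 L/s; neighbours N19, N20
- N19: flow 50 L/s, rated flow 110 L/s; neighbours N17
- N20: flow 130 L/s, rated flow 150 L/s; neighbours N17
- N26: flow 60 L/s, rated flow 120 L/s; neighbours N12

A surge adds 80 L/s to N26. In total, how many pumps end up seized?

2

Round 1 — N26 at 140 > 120. N26 seizes.
  N26 sheds 140 L/s to N12: 140 each.
    N12: 70+140 = 210 > 160
Round 2 — N12 seizes.
  N12 sheds 210 L/s: no online neighbours, lost.
No further seizures.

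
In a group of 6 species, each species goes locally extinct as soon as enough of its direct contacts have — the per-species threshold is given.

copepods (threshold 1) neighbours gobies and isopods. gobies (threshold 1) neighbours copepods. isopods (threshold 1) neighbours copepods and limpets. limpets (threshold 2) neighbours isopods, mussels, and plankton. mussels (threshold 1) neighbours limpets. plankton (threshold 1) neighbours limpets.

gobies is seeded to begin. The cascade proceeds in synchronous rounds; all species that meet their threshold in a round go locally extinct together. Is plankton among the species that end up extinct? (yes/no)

Round 1 — gobies goes locally extinct (initial).
Round 2 — checking thresholds:
  copepods: 1 of 2 neighbours ≥ 1, goes locally extinct.
Round 3 — checking thresholds:
  isopods: 1 of 2 neighbours ≥ 1, goes locally extinct.
Round 4 — no new extinctions; cascade stops.

no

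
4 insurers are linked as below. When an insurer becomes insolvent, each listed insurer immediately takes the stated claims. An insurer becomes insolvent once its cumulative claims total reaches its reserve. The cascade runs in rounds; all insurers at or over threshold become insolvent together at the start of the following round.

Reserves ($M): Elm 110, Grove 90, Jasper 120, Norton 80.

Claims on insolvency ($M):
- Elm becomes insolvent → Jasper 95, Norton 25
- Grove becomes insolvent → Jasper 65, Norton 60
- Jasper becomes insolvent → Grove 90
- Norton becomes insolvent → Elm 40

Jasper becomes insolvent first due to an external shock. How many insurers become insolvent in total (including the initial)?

Round 1 — Jasper becomes insolvent (initial).
  Grove: +90 → 90 ≥ 90
Round 2 — Grove becomes insolvent.
  Norton: +60 → 60 < 80
No further insolvencies.

2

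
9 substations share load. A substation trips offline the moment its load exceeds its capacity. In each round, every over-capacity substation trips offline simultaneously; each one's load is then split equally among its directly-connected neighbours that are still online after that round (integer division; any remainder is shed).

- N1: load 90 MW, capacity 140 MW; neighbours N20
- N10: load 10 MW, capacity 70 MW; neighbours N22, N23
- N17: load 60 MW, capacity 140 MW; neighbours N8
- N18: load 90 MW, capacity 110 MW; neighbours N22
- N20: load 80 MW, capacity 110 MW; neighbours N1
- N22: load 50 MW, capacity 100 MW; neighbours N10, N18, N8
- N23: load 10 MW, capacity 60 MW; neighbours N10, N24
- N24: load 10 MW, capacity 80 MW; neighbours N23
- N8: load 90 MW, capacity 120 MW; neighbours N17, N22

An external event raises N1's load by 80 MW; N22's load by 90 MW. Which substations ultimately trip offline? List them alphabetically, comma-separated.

Round 1 — N1 at 170 > 140; N22 at 140 > 100. N1, N22 trip offline.
  N1 sheds 170 MW to N20: 170 each.
    N20: 80+170 = 250 > 110
  N22 sheds 140 MW to N10, N18, N8: 46 each (2 lost).
    N10: 10+46 = 56 ≤ 70
    N18: 90+46 = 136 > 110
    N8: 90+46 = 136 > 120
Round 2 — N18, N20, N8 trip offline.
  N18 sheds 136 MW: no online neighbours, lost.
  N20 sheds 250 MW: no online neighbours, lost.
  N8 sheds 136 MW to N17: 136 each.
    N17: 60+136 = 196 > 140
Round 3 — N17 trips offline.
  N17 sheds 196 MW: no online neighbours, lost.
No further trips.

N1, N17, N18, N20, N22, N8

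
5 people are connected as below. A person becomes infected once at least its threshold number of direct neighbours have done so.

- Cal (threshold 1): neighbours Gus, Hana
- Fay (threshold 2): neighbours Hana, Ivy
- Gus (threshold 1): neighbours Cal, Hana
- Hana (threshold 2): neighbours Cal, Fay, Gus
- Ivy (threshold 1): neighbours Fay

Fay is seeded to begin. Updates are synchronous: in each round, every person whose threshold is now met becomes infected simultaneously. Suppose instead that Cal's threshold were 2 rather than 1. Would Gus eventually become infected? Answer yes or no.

no

With Cal's threshold at 2:
Round 1 — Fay becomes infected (initial).
Round 2 — checking thresholds:
  Hana: 1 of 3 neighbours < 2, not yet.
  Ivy: 1 of 1 neighbours ≥ 1, becomes infected.
Round 3 — no new infections; cascade stops.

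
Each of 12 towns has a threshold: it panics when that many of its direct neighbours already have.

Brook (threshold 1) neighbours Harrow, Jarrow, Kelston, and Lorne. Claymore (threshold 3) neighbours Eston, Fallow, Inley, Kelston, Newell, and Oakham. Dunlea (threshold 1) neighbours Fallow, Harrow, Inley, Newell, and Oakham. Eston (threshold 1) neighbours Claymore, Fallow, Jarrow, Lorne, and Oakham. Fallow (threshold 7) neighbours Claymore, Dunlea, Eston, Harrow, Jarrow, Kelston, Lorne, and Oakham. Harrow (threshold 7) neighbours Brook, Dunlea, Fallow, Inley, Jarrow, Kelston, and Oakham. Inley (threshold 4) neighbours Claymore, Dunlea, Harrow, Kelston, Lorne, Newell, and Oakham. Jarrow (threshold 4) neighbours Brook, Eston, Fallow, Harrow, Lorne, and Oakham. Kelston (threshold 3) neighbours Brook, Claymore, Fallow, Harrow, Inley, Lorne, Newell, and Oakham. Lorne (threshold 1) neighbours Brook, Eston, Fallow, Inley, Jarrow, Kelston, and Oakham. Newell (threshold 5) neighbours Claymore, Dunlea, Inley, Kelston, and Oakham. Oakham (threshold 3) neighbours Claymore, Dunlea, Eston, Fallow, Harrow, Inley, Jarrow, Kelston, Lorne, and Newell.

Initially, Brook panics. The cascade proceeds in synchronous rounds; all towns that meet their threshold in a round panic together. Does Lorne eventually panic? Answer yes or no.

Round 1 — Brook panics (initial).
Round 2 — checking thresholds:
  Harrow: 1 of 7 neighbours < 7, not yet.
  Jarrow: 1 of 6 neighbours < 4, not yet.
  Kelston: 1 of 8 neighbours < 3, not yet.
  Lorne: 1 of 7 neighbours ≥ 1, panics.
Round 3 — checking thresholds:
  Eston: 1 of 5 neighbours ≥ 1, panics.
  Fallow: 1 of 8 neighbours < 7, not yet.
  Harrow: 1 of 7 neighbours < 7, not yet.
  Inley: 1 of 7 neighbours < 4, not yet.
  Jarrow: 2 of 6 neighbours < 4, not yet.
  Kelston: 2 of 8 neighbours < 3, not yet.
  Oakham: 1 of 10 neighbours < 3, not yet.
Round 4 — no new panics; cascade stops.

yes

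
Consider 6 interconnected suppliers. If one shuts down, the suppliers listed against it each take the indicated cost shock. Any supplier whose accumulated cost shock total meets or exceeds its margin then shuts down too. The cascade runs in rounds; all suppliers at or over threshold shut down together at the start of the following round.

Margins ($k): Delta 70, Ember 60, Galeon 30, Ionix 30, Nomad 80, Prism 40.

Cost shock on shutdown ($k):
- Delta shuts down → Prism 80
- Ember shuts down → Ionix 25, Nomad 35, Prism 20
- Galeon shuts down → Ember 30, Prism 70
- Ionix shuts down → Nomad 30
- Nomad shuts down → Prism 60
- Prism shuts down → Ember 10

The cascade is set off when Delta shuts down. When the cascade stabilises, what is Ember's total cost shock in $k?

Round 1 — Delta shuts down (initial).
  Prism: +80 → 80 ≥ 40
Round 2 — Prism shuts down.
  Ember: +10 → 10 < 60
No further shutdowns.

10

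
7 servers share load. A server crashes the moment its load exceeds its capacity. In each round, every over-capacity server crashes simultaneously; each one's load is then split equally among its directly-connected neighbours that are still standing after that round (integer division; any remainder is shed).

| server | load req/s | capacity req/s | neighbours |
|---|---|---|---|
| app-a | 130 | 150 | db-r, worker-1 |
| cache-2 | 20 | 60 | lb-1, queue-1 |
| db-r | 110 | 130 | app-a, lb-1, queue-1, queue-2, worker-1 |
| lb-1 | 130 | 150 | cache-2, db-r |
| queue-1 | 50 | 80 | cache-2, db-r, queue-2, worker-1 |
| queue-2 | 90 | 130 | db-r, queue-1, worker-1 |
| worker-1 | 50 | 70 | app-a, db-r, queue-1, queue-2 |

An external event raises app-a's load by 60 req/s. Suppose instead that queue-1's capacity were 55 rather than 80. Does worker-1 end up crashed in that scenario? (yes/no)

yes

With queue-1's capacity at 55:
Round 1 — app-a at 190 > 150. app-a crashes.
  app-a sheds 190 req/s to db-r, worker-1: 95 each.
    db-r: 110+95 = 205 > 130
    worker-1: 50+95 = 145 > 70
Round 2 — db-r, worker-1 crash.
  db-r sheds 205 req/s to lb-1, queue-1, queue-2: 68 each (1 lost).
    lb-1: 130+68 = 198 > 150
    queue-1: 50+68 = 118 > 55
    queue-2: 90+68 = 158 > 130
  worker-1 sheds 145 req/s to queue-1, queue-2: 72 each (1 lost).
    queue-1: 118+72 = 190 > 55
    queue-2: 158+72 = 230 > 130
Round 3 — lb-1, queue-1, queue-2 crash.
  lb-1 sheds 198 req/s to cache-2: 198 each.
    cache-2: 20+198 = 218 > 60
  queue-1 sheds 190 req/s to cache-2: 190 each.
    cache-2: 218+190 = 408 > 60
  queue-2 sheds 230 req/s: no online neighbours, lost.
Round 4 — cache-2 crashes.
  cache-2 sheds 408 req/s: no online neighbours, lost.
No further crashes.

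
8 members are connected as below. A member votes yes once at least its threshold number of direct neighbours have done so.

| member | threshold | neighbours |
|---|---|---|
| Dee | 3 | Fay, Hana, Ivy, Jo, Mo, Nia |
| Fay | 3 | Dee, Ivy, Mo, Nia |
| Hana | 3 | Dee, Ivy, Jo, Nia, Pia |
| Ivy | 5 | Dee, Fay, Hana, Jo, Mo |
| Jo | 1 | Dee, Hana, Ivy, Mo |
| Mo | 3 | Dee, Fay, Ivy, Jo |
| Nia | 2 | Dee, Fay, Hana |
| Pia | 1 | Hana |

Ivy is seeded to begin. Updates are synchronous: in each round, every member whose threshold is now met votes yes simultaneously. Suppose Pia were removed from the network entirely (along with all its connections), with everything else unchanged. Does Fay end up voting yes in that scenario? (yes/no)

With Pia removed:
Round 1 — Ivy votes yes (initial).
Round 2 — checking thresholds:
  Dee: 1 of 6 neighbours < 3, below threshold.
  Fay: 1 of 4 neighbours < 3, below threshold.
  Hana: 1 of 4 neighbours < 3, below threshold.
  Jo: 1 of 4 neighbours ≥ 1, votes yes.
  Mo: 1 of 4 neighbours < 3, below threshold.
Round 3 — no new yes votes; cascade stops.

no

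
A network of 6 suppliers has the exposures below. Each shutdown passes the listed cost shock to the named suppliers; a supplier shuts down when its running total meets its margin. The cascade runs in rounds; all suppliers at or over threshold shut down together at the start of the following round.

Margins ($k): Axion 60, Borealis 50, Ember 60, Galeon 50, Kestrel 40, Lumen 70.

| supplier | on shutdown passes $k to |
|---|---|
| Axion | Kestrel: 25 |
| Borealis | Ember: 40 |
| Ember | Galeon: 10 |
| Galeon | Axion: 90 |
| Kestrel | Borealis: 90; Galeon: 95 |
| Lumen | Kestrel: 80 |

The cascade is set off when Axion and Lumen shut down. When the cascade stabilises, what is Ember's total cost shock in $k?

40

Round 1 — Axion, Lumen shut down (initial).
  Kestrel: +25+80 → 105 ≥ 40
Round 2 — Kestrel shuts down.
  Borealis: +90 → 90 ≥ 50
  Galeon: +95 → 95 ≥ 50
Round 3 — Borealis, Galeon shut down.
  Ember: +40 → 40 < 60
No further shutdowns.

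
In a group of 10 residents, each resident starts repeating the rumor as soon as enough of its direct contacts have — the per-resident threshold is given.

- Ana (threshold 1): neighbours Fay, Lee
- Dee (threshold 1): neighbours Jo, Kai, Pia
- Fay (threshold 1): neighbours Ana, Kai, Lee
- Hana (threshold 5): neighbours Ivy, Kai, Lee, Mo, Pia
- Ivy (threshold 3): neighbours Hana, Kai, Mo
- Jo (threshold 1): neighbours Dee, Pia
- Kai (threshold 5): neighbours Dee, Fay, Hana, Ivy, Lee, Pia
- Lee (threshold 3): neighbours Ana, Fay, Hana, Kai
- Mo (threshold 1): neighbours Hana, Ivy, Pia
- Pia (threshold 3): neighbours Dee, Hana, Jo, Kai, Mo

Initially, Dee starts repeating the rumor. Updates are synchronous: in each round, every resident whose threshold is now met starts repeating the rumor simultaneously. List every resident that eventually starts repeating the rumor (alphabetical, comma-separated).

Dee, Jo

Round 1 — Dee starts repeating the rumor (initial).
Round 2 — checking thresholds:
  Jo: 1 of 2 neighbours ≥ 1, starts repeating the rumor.
  Kai: 1 of 6 neighbours < 5, below threshold.
  Pia: 1 of 5 neighbours < 3, below threshold.
Round 3 — no new spreads; cascade stops.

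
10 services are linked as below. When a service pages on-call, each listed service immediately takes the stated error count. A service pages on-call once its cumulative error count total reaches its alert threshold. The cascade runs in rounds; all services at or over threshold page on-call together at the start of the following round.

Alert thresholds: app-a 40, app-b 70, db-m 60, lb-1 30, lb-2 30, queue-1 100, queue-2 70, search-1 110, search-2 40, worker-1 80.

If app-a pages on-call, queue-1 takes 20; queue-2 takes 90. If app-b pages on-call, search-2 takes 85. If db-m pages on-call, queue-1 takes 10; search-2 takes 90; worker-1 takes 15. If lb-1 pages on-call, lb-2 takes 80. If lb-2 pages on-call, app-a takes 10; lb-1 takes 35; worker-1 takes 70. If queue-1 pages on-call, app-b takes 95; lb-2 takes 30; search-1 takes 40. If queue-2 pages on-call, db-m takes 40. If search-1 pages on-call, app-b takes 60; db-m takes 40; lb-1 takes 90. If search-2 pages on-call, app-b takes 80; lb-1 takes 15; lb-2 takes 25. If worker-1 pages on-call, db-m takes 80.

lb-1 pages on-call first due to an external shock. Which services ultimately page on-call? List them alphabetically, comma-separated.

Round 1 — lb-1 pages on-call (initial).
  lb-2: +80 → 80 ≥ 30
Round 2 — lb-2 pages on-call.
  app-a: +10 → 10 < 40
  worker-1: +70 → 70 < 80
No further pages.

lb-1, lb-2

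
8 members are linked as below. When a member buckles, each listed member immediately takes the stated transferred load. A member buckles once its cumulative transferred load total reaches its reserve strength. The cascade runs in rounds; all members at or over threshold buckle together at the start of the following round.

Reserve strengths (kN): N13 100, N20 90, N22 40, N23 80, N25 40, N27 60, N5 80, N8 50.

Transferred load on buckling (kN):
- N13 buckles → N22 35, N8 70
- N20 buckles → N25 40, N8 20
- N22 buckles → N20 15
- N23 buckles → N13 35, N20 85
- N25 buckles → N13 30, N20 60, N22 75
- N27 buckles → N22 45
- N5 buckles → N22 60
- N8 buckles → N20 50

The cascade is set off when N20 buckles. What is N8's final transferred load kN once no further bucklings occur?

20

Round 1 — N20 buckles (initial).
  N25: +40 → 40 ≥ 40
  N8: +20 → 20 < 50
Round 2 — N25 buckles.
  N13: +30 → 30 < 100
  N22: +75 → 75 ≥ 40
Round 3 — N22 buckles.
No further bucklings.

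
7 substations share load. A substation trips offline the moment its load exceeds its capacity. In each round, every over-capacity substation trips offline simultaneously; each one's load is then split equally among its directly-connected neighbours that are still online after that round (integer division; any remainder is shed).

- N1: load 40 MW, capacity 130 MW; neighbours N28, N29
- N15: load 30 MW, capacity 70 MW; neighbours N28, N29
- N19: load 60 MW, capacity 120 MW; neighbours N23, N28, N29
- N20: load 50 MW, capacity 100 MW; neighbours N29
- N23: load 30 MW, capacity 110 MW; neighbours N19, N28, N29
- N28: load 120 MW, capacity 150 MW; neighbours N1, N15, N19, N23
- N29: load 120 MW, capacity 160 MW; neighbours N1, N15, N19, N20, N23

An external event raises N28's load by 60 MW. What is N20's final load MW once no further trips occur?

Round 1 — N28 at 180 > 150. N28 trips offline.
  N28 sheds 180 MW to N1, N15, N19, N23: 45 each.
    N1: 40+45 = 85 ≤ 130
    N15: 30+45 = 75 > 70
    N19: 60+45 = 105 ≤ 120
    N23: 30+45 = 75 ≤ 110
Round 2 — N15 trips offline.
  N15 sheds 75 MW to N29: 75 each.
    N29: 120+75 = 195 > 160
Round 3 — N29 trips offline.
  N29 sheds 195 MW to N1, N19, N20, N23: 48 each (3 lost).
    N1: 85+48 = 133 > 130
    N19: 105+48 = 153 > 120
    N20: 50+48 = 98 ≤ 100
    N23: 75+48 = 123 > 110
Round 4 — N1, N19, N23 trip offline.
  N1 sheds 133 MW: no online neighbours, lost.
  N19 sheds 153 MW: no online neighbours, lost.
  N23 sheds 123 MW: no online neighbours, lost.
No further trips.

98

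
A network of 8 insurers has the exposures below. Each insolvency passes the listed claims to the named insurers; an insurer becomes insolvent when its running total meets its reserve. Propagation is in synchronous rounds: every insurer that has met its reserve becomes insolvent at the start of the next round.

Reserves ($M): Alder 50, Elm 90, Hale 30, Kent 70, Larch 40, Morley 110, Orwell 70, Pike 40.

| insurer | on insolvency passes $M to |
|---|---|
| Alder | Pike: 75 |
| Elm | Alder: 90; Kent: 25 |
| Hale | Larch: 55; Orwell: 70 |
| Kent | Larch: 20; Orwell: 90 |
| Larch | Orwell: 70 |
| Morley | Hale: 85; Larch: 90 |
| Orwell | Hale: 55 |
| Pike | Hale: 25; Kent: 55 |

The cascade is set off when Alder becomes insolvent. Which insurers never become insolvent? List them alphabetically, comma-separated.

Elm, Hale, Kent, Larch, Morley, Orwell

Round 1 — Alder becomes insolvent (initial).
  Pike: +75 → 75 ≥ 40
Round 2 — Pike becomes insolvent.
  Hale: +25 → 25 < 30
  Kent: +55 → 55 < 70
No further insolvencies.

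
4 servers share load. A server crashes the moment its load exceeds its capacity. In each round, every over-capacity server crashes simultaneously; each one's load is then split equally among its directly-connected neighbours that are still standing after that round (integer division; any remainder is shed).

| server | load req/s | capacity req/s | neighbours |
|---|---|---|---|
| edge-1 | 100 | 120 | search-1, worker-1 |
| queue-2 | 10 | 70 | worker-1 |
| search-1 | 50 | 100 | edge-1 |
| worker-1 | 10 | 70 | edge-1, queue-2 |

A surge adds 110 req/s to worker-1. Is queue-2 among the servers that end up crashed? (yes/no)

Round 1 — worker-1 at 120 > 70. worker-1 crashes.
  worker-1 sheds 120 req/s to edge-1, queue-2: 60 each.
    edge-1: 100+60 = 160 > 120
    queue-2: 10+60 = 70 ≤ 70
Round 2 — edge-1 crashes.
  edge-1 sheds 160 req/s to search-1: 160 each.
    search-1: 50+160 = 210 > 100
Round 3 — search-1 crashes.
  search-1 sheds 210 req/s: no online neighbours, lost.
No further crashes.

no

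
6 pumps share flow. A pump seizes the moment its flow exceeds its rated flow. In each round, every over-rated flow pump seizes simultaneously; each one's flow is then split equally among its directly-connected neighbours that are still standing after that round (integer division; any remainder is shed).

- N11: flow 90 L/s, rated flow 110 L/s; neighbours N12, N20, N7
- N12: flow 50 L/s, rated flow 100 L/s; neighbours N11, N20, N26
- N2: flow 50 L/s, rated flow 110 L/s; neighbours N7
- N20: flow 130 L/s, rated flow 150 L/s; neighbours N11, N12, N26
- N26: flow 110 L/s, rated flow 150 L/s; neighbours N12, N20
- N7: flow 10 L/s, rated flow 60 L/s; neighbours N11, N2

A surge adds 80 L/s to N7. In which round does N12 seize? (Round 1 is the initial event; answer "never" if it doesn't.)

3

Round 1 — N7 at 90 > 60. N7 seizes.
  N7 sheds 90 L/s to N11, N2: 45 each.
    N11: 90+45 = 135 > 110
    N2: 50+45 = 95 ≤ 110
Round 2 — N11 seizes.
  N11 sheds 135 L/s to N12, N20: 67 each (1 lost).
    N12: 50+67 = 117 > 100
    N20: 130+67 = 197 > 150
Round 3 — N12, N20 seize.
  N12 sheds 117 L/s to N26: 117 each.
    N26: 110+117 = 227 > 150
  N20 sheds 197 L/s to N26: 197 each.
    N26: 227+197 = 424 > 150
Round 4 — N26 seizes.
  N26 sheds 424 L/s: no online neighbours, lost.
No further seizures.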